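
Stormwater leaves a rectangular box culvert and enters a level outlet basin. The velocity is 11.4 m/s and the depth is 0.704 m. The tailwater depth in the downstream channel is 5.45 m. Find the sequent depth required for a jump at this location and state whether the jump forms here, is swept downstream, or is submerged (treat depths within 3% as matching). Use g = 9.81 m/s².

Fr₁ = V₁/√(g·y₁) = 11.4/√(9.81×0.704) = 4.34.
From the momentum equation for a rectangular channel, y₂/y₁ = ½[√(1 + 8Fr₁²) − 1] = ½[√151.5 − 1] = 5.66.
y₂ = 5.66 × 0.704 = 3.98 m.
Tailwater y_tw = 5.45 m: y_tw > y₂, so the jump is submerged.

y₂ = 3.98 m; the jump is submerged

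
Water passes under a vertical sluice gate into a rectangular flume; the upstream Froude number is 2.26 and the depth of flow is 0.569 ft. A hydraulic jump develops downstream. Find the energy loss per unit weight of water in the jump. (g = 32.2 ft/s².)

ΔE = 0.272 ft

Fr₁ = 2.26 (given).
Sequent-depth ratio: y₂/y₁ = ½[√(1 + 8Fr₁²) − 1] = ½[√41.86 − 1] = 2.73.
y₂ = 2.73 × 0.569 = 1.56 ft.
V₁ = Fr₁·√(g·y₁) = 2.26×√(32.2×0.569) = 9.67 ft/s; q = V₁·y₁ = 5.50 ft²/s. V₂ = q/y₂ = 5.50/1.56 = 3.54 ft/s. E₁ = y₁ + V₁²/2g = 2.02 ft; E₂ = y₂ + V₂²/2g = 1.75 ft. ΔE = E₁ − E₂ = 0.272 ft.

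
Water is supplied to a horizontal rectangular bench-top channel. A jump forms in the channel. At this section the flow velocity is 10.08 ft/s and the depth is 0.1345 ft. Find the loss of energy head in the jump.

Fr₁ = V₁/√(g·y₁) = 10.08/√(32.2×0.1345) = 4.844.
By Bélanger, y₂/y₁ = ½[√(1 + 8Fr₁²) − 1] = ½[√188.69 − 1] = 6.368.
y₂ = 6.368 × 0.1345 = 0.8565 ft.
q = V₁·y₁ = 10.08 × 0.1345 = 1.356 ft²/s. V₂ = q/y₂ = 1.356/0.8565 = 1.583 ft/s. E₁ = y₁ + V₁²/2g = 1.712 ft; E₂ = y₂ + V₂²/2g = 0.8954 ft. ΔE = E₁ − E₂ = 0.8168 ft.

ΔE = 0.8168 ft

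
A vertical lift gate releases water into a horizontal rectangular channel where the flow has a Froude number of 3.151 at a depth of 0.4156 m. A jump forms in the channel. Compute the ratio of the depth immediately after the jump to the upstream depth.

y₂/y₁ = 3.984

Fr₁ = 3.151 (given).
From the momentum equation for a rectangular channel, y₂/y₁ = ½[√(1 + 8Fr₁²) − 1] = ½[√80.430 − 1] = 3.984.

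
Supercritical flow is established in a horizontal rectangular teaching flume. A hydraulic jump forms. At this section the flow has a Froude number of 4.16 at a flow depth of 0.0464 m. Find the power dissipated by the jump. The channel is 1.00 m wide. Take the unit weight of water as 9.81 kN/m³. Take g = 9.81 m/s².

Fr₁ = 4.16 (given).
By Bélanger, y₂/y₁ = ½[√(1 + 8Fr₁²) − 1] = ½[√139.4 − 1] = 5.40.
y₂ = 5.40 × 0.0464 = 0.251 m.
Head loss: ΔE = (y₂ − y₁)³/(4y₁y₂) = (0.251 − 0.0464)³/(4×0.0464×0.251) = 0.00853/0.0465 = 0.183 m.
V₁ = Fr₁·√(g·y₁) = 4.16×√(9.81×0.0464) = 2.81 m/s; q = V₁·y₁ = 0.130 m²/s. Q = q·b = 0.130 × 1.00 = 0.130 m³/s. P = γ·Q·ΔE = 9.81 × 0.130 × 0.183 = 0.234 kW.

P = 0.234 kW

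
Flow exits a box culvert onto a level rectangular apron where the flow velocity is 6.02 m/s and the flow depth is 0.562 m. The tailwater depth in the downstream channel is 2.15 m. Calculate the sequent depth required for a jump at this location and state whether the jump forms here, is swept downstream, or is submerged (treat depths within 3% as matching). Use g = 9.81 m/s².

y₂ = 1.78 m; the jump is submerged

Fr₁ = V₁/√(g·y₁) = 6.02/√(9.81×0.562) = 2.56.
Bélanger equation: y₂/y₁ = ½[√(1 + 8Fr₁²) − 1] = ½[√53.59 − 1] = 3.16.
y₂ = 3.16 × 0.562 = 1.78 m.
Tailwater y_tw = 2.15 m: y_tw > y₂, so the jump is submerged.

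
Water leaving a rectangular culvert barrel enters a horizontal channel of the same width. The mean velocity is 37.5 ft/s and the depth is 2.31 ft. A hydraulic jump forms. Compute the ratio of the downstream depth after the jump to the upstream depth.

y₂/y₁ = 5.67

Fr₁ = V₁/√(g·y₁) = 37.5/√(32.2×2.31) = 4.35.
By Bélanger, y₂/y₁ = ½[√(1 + 8Fr₁²) − 1] = ½[√152.2 − 1] = 5.67.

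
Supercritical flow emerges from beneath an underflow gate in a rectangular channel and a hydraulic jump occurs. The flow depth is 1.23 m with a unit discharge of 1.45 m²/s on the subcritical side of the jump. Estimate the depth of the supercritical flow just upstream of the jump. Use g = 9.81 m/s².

y₁ = 0.237 m

V₂ = q/y₂ = 1.45/1.23 = 1.18 m/s; Fr₂ = V₂/√(g·y₂) = 0.339.
Applying the sequent-depth relation in reverse, y₁/y₂ = ½[√(1 + 8Fr₂²) − 1] = ½[√1.921 − 1] = 0.193.
y₁ = 0.193 × 1.23 = 0.237 m.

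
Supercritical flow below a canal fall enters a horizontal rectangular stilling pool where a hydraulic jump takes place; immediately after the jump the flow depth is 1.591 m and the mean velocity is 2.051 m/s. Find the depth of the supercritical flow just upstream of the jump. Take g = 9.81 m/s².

y₁ = 0.6178 m

Fr₂ = V₂/√(g·y₂) = 2.051/√(9.81×1.591) = 0.5192.
Since the conjugate-depth ratio holds either way, y₁/y₂ = ½[√(1 + 8Fr₂²) − 1] = ½[√3.1562 − 1] = 0.3883.
y₁ = 0.3883 × 1.591 = 0.6178 m.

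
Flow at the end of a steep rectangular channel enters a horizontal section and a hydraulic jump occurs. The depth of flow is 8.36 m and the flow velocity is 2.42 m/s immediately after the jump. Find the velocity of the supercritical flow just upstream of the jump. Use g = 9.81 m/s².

V₁ = 19.1 m/s

Fr₂ = V₂/√(g·y₂) = 2.42/√(9.81×8.36) = 0.267.
Applying the sequent-depth relation in reverse, y₁/y₂ = ½[√(1 + 8Fr₂²) − 1] = ½[√1.571 − 1] = 0.127.
y₁ = 0.127 × 8.36 = 1.06 m.
V₁ = q/y₁ = 20.2/1.06 = 19.1 m/s.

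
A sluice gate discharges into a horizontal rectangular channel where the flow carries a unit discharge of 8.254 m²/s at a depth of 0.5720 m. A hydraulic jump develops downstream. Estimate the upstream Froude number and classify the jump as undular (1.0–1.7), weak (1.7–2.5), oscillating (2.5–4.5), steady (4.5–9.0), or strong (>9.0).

V₁ = q/y₁ = 8.254/0.5720 = 14.43 m/s. Fr₁ = V₁/√(g·y₁) = 14.43/√(9.81×0.5720) = 6.092.
Fr₁ = 6.092 lies in the steady range.

Fr₁ = 6.092; steady jump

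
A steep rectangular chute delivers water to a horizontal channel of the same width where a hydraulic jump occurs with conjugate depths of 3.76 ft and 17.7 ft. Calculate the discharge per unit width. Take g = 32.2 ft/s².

For a rectangular channel the momentum equation gives q² = ½·g·y₁·y₂·(y₁ + y₂) = ½×32.2×3.76×17.7×21.5 = 22994.
q = √22994 = 152 ft²/s.

q = 152 ft²/s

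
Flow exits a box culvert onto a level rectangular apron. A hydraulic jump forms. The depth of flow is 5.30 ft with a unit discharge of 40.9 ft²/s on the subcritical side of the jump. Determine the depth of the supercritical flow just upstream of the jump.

V₂ = q/y₂ = 40.9/5.30 = 7.72 ft/s; Fr₂ = V₂/√(g·y₂) = 0.591.
From the momentum equation (using Fr₂), y₁/y₂ = ½[√(1 + 8Fr₂²) − 1] = ½[√3.792 − 1] = 0.474.
y₁ = 0.474 × 5.30 = 2.51 ft.

y₁ = 2.51 ft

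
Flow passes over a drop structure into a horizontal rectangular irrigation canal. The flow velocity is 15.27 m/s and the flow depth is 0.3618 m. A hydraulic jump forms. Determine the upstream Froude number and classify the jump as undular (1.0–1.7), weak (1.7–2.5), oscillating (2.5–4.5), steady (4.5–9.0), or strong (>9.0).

Fr₁ = V₁/√(g·y₁) = 15.27/√(9.81×0.3618) = 8.105.
Fr₁ = 8.105 lies in the steady range.

Fr₁ = 8.105; steady jump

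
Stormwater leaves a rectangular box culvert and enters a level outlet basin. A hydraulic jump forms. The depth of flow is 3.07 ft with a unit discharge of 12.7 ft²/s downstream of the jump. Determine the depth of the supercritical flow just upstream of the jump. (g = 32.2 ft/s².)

y₁ = 0.836 ft

V₂ = q/y₂ = 12.7/3.07 = 4.14 ft/s; Fr₂ = V₂/√(g·y₂) = 0.416.
Since the conjugate-depth ratio holds either way, y₁/y₂ = ½[√(1 + 8Fr₂²) − 1] = ½[√2.385 − 1] = 0.272.
y₁ = 0.272 × 3.07 = 0.836 ft.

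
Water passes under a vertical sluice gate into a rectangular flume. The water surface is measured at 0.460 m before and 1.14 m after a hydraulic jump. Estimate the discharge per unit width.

q = 2.03 m²/s

For a rectangular channel the momentum equation gives q² = ½·g·y₁·y₂·(y₁ + y₂) = ½×9.81×0.460×1.14×1.60 = 4.12.
q = √4.12 = 2.03 m²/s.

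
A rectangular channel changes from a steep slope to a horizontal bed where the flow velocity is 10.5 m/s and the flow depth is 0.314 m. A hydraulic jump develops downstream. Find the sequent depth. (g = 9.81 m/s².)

Fr₁ = V₁/√(g·y₁) = 10.5/√(9.81×0.314) = 5.98.
Conjugate-depth relation: y₂/y₁ = ½[√(1 + 8Fr₁²) − 1] = ½[√287.3 − 1] = 7.98.
y₂ = 7.98 × 0.314 = 2.50 m.

y₂ = 2.50 m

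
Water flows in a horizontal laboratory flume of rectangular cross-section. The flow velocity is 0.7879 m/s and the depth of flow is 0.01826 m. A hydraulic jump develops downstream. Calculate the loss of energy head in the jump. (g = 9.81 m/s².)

ΔE = 0.003439 m

Fr₁ = V₁/√(g·y₁) = 0.7879/√(9.81×0.01826) = 1.862.
Bélanger equation: y₂/y₁ = ½[√(1 + 8Fr₁²) − 1] = ½[√28.724 − 1] = 2.180.
y₂ = 2.180 × 0.01826 = 0.03980 m.
q = V₁·y₁ = 0.7879 × 0.01826 = 0.01439 m²/s. V₂ = q/y₂ = 0.01439/0.03980 = 0.3615 m/s. E₁ = y₁ + V₁²/2g = 0.04990 m; E₂ = y₂ + V₂²/2g = 0.04646 m. ΔE = E₁ − E₂ = 0.003439 m.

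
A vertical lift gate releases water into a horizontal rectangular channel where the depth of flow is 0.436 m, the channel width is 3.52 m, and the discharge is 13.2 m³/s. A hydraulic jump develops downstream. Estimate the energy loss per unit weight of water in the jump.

ΔE = 1.72 m

q = Q/b = 13.2/3.52 = 3.75 m²/s; V₁ = q/y₁ = 8.60 m/s. Fr₁ = V₁/√(g·y₁) = 4.16.
By Bélanger, y₂/y₁ = ½[√(1 + 8Fr₁²) − 1] = ½[√139.4 − 1] = 5.40.
y₂ = 5.40 × 0.436 = 2.36 m.
V₂ = q/y₂ = 3.75/2.36 = 1.59 m/s. E₁ = y₁ + V₁²/2g = 4.21 m; E₂ = y₂ + V₂²/2g = 2.48 m. ΔE = E₁ − E₂ = 1.72 m.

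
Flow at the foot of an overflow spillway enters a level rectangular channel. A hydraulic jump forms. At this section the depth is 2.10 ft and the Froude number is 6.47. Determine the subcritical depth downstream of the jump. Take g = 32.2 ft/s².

Fr₁ = 6.47 (given).
Conjugate-depth relation: y₂/y₁ = ½[√(1 + 8Fr₁²) − 1] = ½[√335.9 − 1] = 8.66.
y₂ = 8.66 × 2.10 = 18.2 ft.

y₂ = 18.2 ft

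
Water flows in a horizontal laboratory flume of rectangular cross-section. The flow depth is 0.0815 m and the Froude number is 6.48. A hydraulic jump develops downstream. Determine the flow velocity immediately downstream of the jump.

Fr₁ = 6.48 (given).
From the momentum equation for a rectangular channel, y₂/y₁ = ½[√(1 + 8Fr₁²) − 1] = ½[√336.9 − 1] = 8.68.
y₂ = 8.68 × 0.0815 = 0.707 m.
V₁ = Fr₁·√(g·y₁) = 6.48×√(9.81×0.0815) = 5.79 m/s; q = V₁·y₁ = 0.472 m²/s.
V₂ = q/y₂ = 0.472/0.707 = 0.668 m/s.

V₂ = 0.668 m/s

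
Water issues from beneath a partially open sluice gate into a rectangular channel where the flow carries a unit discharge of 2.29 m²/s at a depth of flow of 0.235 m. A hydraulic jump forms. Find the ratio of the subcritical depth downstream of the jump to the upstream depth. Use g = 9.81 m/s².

V₁ = q/y₁ = 2.29/0.235 = 9.74 m/s. Fr₁ = V₁/√(g·y₁) = 9.74/√(9.81×0.235) = 6.42.
From the momentum equation for a rectangular channel, y₂/y₁ = ½[√(1 + 8Fr₁²) − 1] = ½[√330.5 − 1] = 8.59.

y₂/y₁ = 8.59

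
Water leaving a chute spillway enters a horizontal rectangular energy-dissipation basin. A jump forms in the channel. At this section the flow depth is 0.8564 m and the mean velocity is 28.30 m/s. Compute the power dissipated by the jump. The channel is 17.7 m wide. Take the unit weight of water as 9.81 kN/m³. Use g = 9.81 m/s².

P = 126424 kW

Fr₁ = V₁/√(g·y₁) = 28.30/√(9.81×0.8564) = 9.764.
By Bélanger, y₂/y₁ = ½[√(1 + 8Fr₁²) − 1] = ½[√763.64 − 1] = 13.32.
y₂ = 13.32 × 0.8564 = 11.40 m.
q = V₁·y₁ = 28.30 × 0.8564 = 24.24 m²/s. V₂ = q/y₂ = 24.24/11.40 = 2.125 m/s. E₁ = y₁ + V₁²/2g = 41.68 m; E₂ = y₂ + V₂²/2g = 11.63 m. ΔE = E₁ − E₂ = 30.04 m.
Q = q·b = 24.24 × 17.7 = 429.0 m³/s. P = γ·Q·ΔE = 9.81 × 429.0 × 30.04 = 126424 kW.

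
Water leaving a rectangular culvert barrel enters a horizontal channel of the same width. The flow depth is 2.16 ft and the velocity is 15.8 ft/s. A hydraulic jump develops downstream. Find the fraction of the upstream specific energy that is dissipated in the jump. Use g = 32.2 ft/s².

ΔE/E₁ = 0.0740 (7.40%)

Fr₁ = V₁/√(g·y₁) = 15.8/√(32.2×2.16) = 1.89.
By Bélanger, y₂/y₁ = ½[√(1 + 8Fr₁²) − 1] = ½[√29.71 − 1] = 2.23.
y₂ = 2.23 × 2.16 = 4.81 ft.
E₁ = y₁ + V₁²/2g = 6.04 ft. ΔE = (y₂ − y₁)³/(4y₁y₂) = 0.447 ft. ΔE/E₁ = 0.447/6.04 = 0.0740.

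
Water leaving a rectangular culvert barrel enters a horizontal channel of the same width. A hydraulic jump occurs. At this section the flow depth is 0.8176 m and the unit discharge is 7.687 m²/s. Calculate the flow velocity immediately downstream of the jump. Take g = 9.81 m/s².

V₁ = q/y₁ = 7.687/0.8176 = 9.402 m/s. Fr₁ = V₁/√(g·y₁) = 9.402/√(9.81×0.8176) = 3.320.
By Bélanger, y₂/y₁ = ½[√(1 + 8Fr₁²) − 1] = ½[√89.168 − 1] = 4.221.
y₂ = 4.221 × 0.8176 = 3.451 m.
V₂ = q/y₂ = 7.687/3.451 = 2.227 m/s.

V₂ = 2.227 m/s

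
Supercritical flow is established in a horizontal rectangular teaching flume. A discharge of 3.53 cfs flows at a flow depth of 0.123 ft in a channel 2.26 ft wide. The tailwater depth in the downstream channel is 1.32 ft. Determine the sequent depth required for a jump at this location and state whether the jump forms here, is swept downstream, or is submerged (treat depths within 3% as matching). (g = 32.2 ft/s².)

q = Q/b = 3.53/2.26 = 1.56 ft²/s; V₁ = q/y₁ = 12.7 ft/s. Fr₁ = V₁/√(g·y₁) = 6.38.
Sequent-depth ratio: y₂/y₁ = ½[√(1 + 8Fr₁²) − 1] = ½[√326.7 − 1] = 8.54.
y₂ = 8.54 × 0.123 = 1.05 ft.
Tailwater y_tw = 1.32 ft: y_tw > y₂, so the jump is submerged.

y₂ = 1.05 ft; the jump is submerged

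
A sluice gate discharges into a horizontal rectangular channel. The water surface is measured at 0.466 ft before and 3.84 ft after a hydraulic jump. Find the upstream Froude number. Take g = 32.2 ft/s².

Fr₁ = 6.17

For a rectangular channel the momentum equation gives q² = ½·g·y₁·y₂·(y₁ + y₂) = ½×32.2×0.466×3.84×4.31 = 124.
q = √124 = 11.1 ft²/s.
V₁ = q/y₁ = 23.9 ft/s; Fr₁ = V₁/√(g·y₁) = 6.17.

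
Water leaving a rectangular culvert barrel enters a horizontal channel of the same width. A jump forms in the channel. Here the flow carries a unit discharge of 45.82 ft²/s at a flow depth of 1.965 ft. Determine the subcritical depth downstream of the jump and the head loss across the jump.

V₁ = q/y₁ = 45.82/1.965 = 23.32 ft/s. Fr₁ = V₁/√(g·y₁) = 23.32/√(32.2×1.965) = 2.931.
Bélanger equation: y₂/y₁ = ½[√(1 + 8Fr₁²) − 1] = ½[√69.747 − 1] = 3.676.
y₂ = 3.676 × 1.965 = 7.223 ft.
Head loss: ΔE = (y₂ − y₁)³/(4y₁y₂) = (7.223 − 1.965)³/(4×1.965×7.223) = 145.4/56.77 = 2.560 ft.

y₂ = 7.223 ft; ΔE = 2.560 ft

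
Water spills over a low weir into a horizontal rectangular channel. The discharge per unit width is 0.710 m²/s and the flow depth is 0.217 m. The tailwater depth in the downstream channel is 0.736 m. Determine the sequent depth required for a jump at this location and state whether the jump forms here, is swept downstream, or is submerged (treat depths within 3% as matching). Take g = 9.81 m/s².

V₁ = q/y₁ = 0.710/0.217 = 3.27 m/s. Fr₁ = V₁/√(g·y₁) = 3.27/√(9.81×0.217) = 2.24.
By Bélanger, y₂/y₁ = ½[√(1 + 8Fr₁²) − 1] = ½[√41.23 − 1] = 2.71.
y₂ = 2.71 × 0.217 = 0.588 m.
Tailwater y_tw = 0.736 m: y_tw > y₂, so the jump is submerged.

y₂ = 0.588 m; the jump is submerged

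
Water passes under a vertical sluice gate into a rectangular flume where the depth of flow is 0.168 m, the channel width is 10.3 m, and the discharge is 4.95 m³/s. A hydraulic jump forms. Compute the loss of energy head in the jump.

ΔE = 0.0754 m

q = Q/b = 4.95/10.3 = 0.481 m²/s; V₁ = q/y₁ = 2.86 m/s. Fr₁ = V₁/√(g·y₁) = 2.23.
Bélanger equation: y₂/y₁ = ½[√(1 + 8Fr₁²) − 1] = ½[√40.72 − 1] = 2.69.
y₂ = 2.69 × 0.168 = 0.452 m.
Head loss: ΔE = (y₂ − y₁)³/(4y₁y₂) = (0.452 − 0.168)³/(4×0.168×0.452) = 0.0229/0.304 = 0.0754 m.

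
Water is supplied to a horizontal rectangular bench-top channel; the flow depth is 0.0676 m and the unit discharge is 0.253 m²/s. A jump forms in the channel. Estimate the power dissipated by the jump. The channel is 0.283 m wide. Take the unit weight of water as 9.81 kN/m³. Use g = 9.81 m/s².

P = 0.249 kW

V₁ = q/y₁ = 0.253/0.0676 = 3.74 m/s. Fr₁ = V₁/√(g·y₁) = 3.74/√(9.81×0.0676) = 4.60.
Conjugate-depth relation: y₂/y₁ = ½[√(1 + 8Fr₁²) − 1] = ½[√170.0 − 1] = 6.02.
y₂ = 6.02 × 0.0676 = 0.407 m.
Head loss: ΔE = (y₂ − y₁)³/(4y₁y₂) = (0.407 − 0.0676)³/(4×0.0676×0.407) = 0.0390/0.110 = 0.355 m.
Q = q·b = 0.253 × 0.283 = 0.0716 m³/s. P = γ·Q·ΔE = 9.81 × 0.0716 × 0.355 = 0.249 kW.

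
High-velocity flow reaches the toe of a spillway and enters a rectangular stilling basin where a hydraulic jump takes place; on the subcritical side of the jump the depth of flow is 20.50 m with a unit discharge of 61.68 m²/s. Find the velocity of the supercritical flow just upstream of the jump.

V₂ = q/y₂ = 61.68/20.50 = 3.009 m/s; Fr₂ = V₂/√(g·y₂) = 0.2122.
The Bélanger relation is symmetric: y₁/y₂ = ½[√(1 + 8Fr₂²) − 1] = ½[√1.3601 − 1] = 0.08312.
y₁ = 0.08312 × 20.50 = 1.704 m.
V₁ = q/y₁ = 61.68/1.704 = 36.20 m/s.

V₁ = 36.20 m/s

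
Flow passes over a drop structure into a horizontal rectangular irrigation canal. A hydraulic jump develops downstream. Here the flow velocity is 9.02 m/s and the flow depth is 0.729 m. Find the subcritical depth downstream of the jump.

y₂ = 3.13 m

Fr₁ = V₁/√(g·y₁) = 9.02/√(9.81×0.729) = 3.37.
Conjugate-depth relation: y₂/y₁ = ½[√(1 + 8Fr₁²) − 1] = ½[√92.01 − 1] = 4.30.
y₂ = 4.30 × 0.729 = 3.13 m.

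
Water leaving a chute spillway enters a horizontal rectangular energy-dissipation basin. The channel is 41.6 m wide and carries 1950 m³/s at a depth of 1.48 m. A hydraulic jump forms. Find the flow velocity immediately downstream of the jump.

q = Q/b = 1950/41.6 = 46.9 m²/s; V₁ = q/y₁ = 31.7 m/s. Fr₁ = V₁/√(g·y₁) = 8.31.
By Bélanger, y₂/y₁ = ½[√(1 + 8Fr₁²) − 1] = ½[√553.7 − 1] = 11.3.
y₂ = 11.3 × 1.48 = 16.7 m.
V₂ = q/y₂ = 46.9/16.7 = 2.81 m/s.

V₂ = 2.81 m/s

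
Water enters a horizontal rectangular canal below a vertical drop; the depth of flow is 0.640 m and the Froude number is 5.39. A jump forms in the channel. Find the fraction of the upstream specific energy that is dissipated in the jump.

ΔE/E₁ = 0.522 (52.2%)

Fr₁ = 5.39 (given).
Sequent-depth ratio: y₂/y₁ = ½[√(1 + 8Fr₁²) − 1] = ½[√233.4 − 1] = 7.14.
y₂ = 7.14 × 0.640 = 4.57 m.
E₁ = y₁(1 + Fr₁²/2) = 0.640×(1 + 5.39²/2) = 9.94 m. ΔE = (y₂ − y₁)³/(4y₁y₂) = 5.19 m. ΔE/E₁ = 5.19/9.94 = 0.522.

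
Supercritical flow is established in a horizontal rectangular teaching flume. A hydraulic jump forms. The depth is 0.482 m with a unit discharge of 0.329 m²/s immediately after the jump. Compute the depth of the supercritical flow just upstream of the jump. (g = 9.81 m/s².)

V₂ = q/y₂ = 0.329/0.482 = 0.683 m/s; Fr₂ = V₂/√(g·y₂) = 0.314.
The Bélanger relation is symmetric: y₁/y₂ = ½[√(1 + 8Fr₂²) − 1] = ½[√1.788 − 1] = 0.169.
y₁ = 0.169 × 0.482 = 0.0813 m.

y₁ = 0.0813 m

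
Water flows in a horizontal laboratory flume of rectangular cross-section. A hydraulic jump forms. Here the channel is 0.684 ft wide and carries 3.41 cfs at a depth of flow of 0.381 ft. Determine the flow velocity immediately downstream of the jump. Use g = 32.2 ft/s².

q = Q/b = 3.41/0.684 = 4.99 ft²/s; V₁ = q/y₁ = 13.1 ft/s. Fr₁ = V₁/√(g·y₁) = 3.74.
Sequent-depth ratio: y₂/y₁ = ½[√(1 + 8Fr₁²) − 1] = ½[√112.6 − 1] = 4.81.
y₂ = 4.81 × 0.381 = 1.83 ft.
V₂ = q/y₂ = 4.99/1.83 = 2.72 ft/s.

V₂ = 2.72 ft/s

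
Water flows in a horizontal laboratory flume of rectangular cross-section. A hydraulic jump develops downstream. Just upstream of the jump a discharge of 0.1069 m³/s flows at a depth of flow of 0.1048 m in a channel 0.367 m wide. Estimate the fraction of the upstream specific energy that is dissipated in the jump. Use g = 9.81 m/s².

q = Q/b = 0.1069/0.367 = 0.2913 m²/s; V₁ = q/y₁ = 2.779 m/s. Fr₁ = V₁/√(g·y₁) = 2.741.
Bélanger equation: y₂/y₁ = ½[√(1 + 8Fr₁²) − 1] = ½[√61.112 − 1] = 3.409.
y₂ = 3.409 × 0.1048 = 0.3572 m.
E₁ = y₁ + V₁²/2g = 0.4985 m. ΔE = (y₂ − y₁)³/(4y₁y₂) = 0.1074 m. ΔE/E₁ = 0.1074/0.4985 = 0.215.

ΔE/E₁ = 0.215 (21.5%)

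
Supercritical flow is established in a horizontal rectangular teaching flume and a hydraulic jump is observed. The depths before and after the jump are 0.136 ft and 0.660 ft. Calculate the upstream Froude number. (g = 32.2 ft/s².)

For a rectangular channel the momentum equation gives q² = ½·g·y₁·y₂·(y₁ + y₂) = ½×32.2×0.136×0.660×0.796 = 1.15.
q = √1.15 = 1.07 ft²/s.
V₁ = q/y₁ = 7.89 ft/s; Fr₁ = V₁/√(g·y₁) = 3.77.

Fr₁ = 3.77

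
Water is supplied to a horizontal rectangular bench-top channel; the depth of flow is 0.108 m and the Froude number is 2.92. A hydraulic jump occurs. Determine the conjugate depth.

Fr₁ = 2.92 (given).
From the momentum equation for a rectangular channel, y₂/y₁ = ½[√(1 + 8Fr₁²) − 1] = ½[√69.21 − 1] = 3.66.
y₂ = 3.66 × 0.108 = 0.395 m.

y₂ = 0.395 m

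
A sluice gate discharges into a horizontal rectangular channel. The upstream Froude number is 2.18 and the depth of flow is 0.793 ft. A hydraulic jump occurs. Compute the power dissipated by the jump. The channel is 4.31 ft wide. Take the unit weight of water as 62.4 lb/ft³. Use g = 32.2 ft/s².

P = 1.38 hp

Fr₁ = 2.18 (given).
Sequent-depth ratio: y₂/y₁ = ½[√(1 + 8Fr₁²) − 1] = ½[√39.02 − 1] = 2.62.
y₂ = 2.62 × 0.793 = 2.08 ft.
Head loss: ΔE = (y₂ − y₁)³/(4y₁y₂) = (2.08 − 0.793)³/(4×0.793×2.08) = 2.13/6.60 = 0.323 ft.
V₁ = Fr₁·√(g·y₁) = 2.18×√(32.2×0.793) = 11.0 ft/s; q = V₁·y₁ = 8.74 ft²/s. Q = q·b = 8.74 × 4.31 = 37.7 cfs. P = γ·Q·ΔE/550 = 62.4 × 37.7 × 0.323 / 550 = 1.38 hp.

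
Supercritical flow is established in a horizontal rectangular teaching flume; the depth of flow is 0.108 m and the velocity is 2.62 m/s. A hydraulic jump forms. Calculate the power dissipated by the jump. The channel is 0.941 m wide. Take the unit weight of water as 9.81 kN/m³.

P = 0.219 kW

Fr₁ = V₁/√(g·y₁) = 2.62/√(9.81×0.108) = 2.55.
Sequent-depth ratio: y₂/y₁ = ½[√(1 + 8Fr₁²) − 1] = ½[√52.83 − 1] = 3.13.
y₂ = 3.13 × 0.108 = 0.339 m.
Head loss: ΔE = (y₂ − y₁)³/(4y₁y₂) = (0.339 − 0.108)³/(4×0.108×0.339) = 0.0122/0.146 = 0.0837 m.
q = V₁·y₁ = 2.62 × 0.108 = 0.283 m²/s. Q = q·b = 0.283 × 0.941 = 0.266 m³/s. P = γ·Q·ΔE = 9.81 × 0.266 × 0.0837 = 0.219 kW.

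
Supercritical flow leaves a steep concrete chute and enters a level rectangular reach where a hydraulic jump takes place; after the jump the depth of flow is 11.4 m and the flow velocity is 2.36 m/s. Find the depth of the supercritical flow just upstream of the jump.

Fr₂ = V₂/√(g·y₂) = 2.36/√(9.81×11.4) = 0.223.
Since the conjugate-depth ratio holds either way, y₁/y₂ = ½[√(1 + 8Fr₂²) − 1] = ½[√1.398 − 1] = 0.0913.
y₁ = 0.0913 × 11.4 = 1.04 m.

y₁ = 1.04 m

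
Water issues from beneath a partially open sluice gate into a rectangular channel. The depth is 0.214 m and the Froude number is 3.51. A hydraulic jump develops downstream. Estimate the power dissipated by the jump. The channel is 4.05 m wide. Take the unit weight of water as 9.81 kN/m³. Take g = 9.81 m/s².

Fr₁ = 3.51 (given).
From the momentum equation for a rectangular channel, y₂/y₁ = ½[√(1 + 8Fr₁²) − 1] = ½[√99.56 − 1] = 4.49.
y₂ = 4.49 × 0.214 = 0.961 m.
V₁ = Fr₁·√(g·y₁) = 3.51×√(9.81×0.214) = 5.09 m/s; q = V₁·y₁ = 1.09 m²/s. V₂ = q/y₂ = 1.09/0.961 = 1.13 m/s. E₁ = y₁ + V₁²/2g = 1.53 m; E₂ = y₂ + V₂²/2g = 1.03 m. ΔE = E₁ − E₂ = 0.506 m.
Q = q·b = 1.09 × 4.05 = 4.41 m³/s. P = γ·Q·ΔE = 9.81 × 4.41 × 0.506 = 21.9 kW.

P = 21.9 kW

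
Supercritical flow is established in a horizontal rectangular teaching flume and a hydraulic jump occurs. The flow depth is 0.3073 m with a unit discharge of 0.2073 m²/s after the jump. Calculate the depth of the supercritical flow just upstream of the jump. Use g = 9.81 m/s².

V₂ = q/y₂ = 0.2073/0.3073 = 0.6746 m/s; Fr₂ = V₂/√(g·y₂) = 0.3885.
Applying the sequent-depth relation in reverse, y₁/y₂ = ½[√(1 + 8Fr₂²) − 1] = ½[√2.2076 − 1] = 0.2429.
y₁ = 0.2429 × 0.3073 = 0.07464 m.

y₁ = 0.07464 m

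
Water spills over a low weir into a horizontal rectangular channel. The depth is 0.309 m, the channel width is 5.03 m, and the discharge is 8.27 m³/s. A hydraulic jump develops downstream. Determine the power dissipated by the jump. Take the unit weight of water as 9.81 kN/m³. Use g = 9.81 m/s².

P = 37.7 kW

q = Q/b = 8.27/5.03 = 1.64 m²/s; V₁ = q/y₁ = 5.32 m/s. Fr₁ = V₁/√(g·y₁) = 3.06.
Conjugate-depth relation: y₂/y₁ = ½[√(1 + 8Fr₁²) − 1] = ½[√75.72 − 1] = 3.85.
y₂ = 3.85 × 0.309 = 1.19 m.
V₂ = q/y₂ = 1.64/1.19 = 1.38 m/s. E₁ = y₁ + V₁²/2g = 1.75 m; E₂ = y₂ + V₂²/2g = 1.29 m. ΔE = E₁ − E₂ = 0.465 m.
P = γ·Q·ΔE = 9.81 × 8.27 × 0.465 = 37.7 kW.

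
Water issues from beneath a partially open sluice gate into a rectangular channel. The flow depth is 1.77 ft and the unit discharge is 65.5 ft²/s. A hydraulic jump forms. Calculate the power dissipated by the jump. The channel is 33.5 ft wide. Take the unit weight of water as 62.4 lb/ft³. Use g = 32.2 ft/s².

P = 2765 hp

V₁ = q/y₁ = 65.5/1.77 = 37.0 ft/s. Fr₁ = V₁/√(g·y₁) = 37.0/√(32.2×1.77) = 4.90.
By Bélanger, y₂/y₁ = ½[√(1 + 8Fr₁²) − 1] = ½[√193.2 − 1] = 6.45.
y₂ = 6.45 × 1.77 = 11.4 ft.
Head loss: ΔE = (y₂ − y₁)³/(4y₁y₂) = (11.4 − 1.77)³/(4×1.77×11.4) = 898/80.8 = 11.1 ft.
Q = q·b = 65.5 × 33.5 = 2194 cfs. P = γ·Q·ΔE/550 = 62.4 × 2194 × 11.1 / 550 = 2765 hp.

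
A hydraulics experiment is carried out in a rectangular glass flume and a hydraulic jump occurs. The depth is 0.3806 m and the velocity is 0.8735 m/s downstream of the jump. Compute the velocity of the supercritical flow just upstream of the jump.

Fr₂ = V₂/√(g·y₂) = 0.8735/√(9.81×0.3806) = 0.4521.
From the momentum equation (using Fr₂), y₁/y₂ = ½[√(1 + 8Fr₂²) − 1] = ½[√2.6349 − 1] = 0.3116.
y₁ = 0.3116 × 0.3806 = 0.1186 m.
V₁ = q/y₁ = 0.3325/0.1186 = 2.803 m/s.

V₁ = 2.803 m/s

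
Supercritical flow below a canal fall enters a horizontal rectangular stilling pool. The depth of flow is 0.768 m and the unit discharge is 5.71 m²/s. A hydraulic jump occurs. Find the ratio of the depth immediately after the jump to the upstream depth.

y₂/y₁ = 3.36

V₁ = q/y₁ = 5.71/0.768 = 7.43 m/s. Fr₁ = V₁/√(g·y₁) = 7.43/√(9.81×0.768) = 2.71.
By Bélanger, y₂/y₁ = ½[√(1 + 8Fr₁²) − 1] = ½[√59.70 − 1] = 3.36.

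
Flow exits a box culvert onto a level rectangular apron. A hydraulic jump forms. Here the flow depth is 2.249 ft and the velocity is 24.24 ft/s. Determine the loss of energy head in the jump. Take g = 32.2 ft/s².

Fr₁ = V₁/√(g·y₁) = 24.24/√(32.2×2.249) = 2.848.
From the momentum equation for a rectangular channel, y₂/y₁ = ½[√(1 + 8Fr₁²) − 1] = ½[√65.910 − 1] = 3.559.
y₂ = 3.559 × 2.249 = 8.005 ft.
q = V₁·y₁ = 24.24 × 2.249 = 54.52 ft²/s. V₂ = q/y₂ = 54.52/8.005 = 6.810 ft/s. E₁ = y₁ + V₁²/2g = 11.37 ft; E₂ = y₂ + V₂²/2g = 8.725 ft. ΔE = E₁ − E₂ = 2.648 ft.

ΔE = 2.648 ft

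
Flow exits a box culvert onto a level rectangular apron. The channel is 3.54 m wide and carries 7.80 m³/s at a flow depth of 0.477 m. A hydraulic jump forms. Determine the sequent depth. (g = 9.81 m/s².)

q = Q/b = 7.80/3.54 = 2.20 m²/s; V₁ = q/y₁ = 4.62 m/s. Fr₁ = V₁/√(g·y₁) = 2.14.
Bélanger equation: y₂/y₁ = ½[√(1 + 8Fr₁²) − 1] = ½[√37.48 − 1] = 2.56.
y₂ = 2.56 × 0.477 = 1.22 m.

y₂ = 1.22 m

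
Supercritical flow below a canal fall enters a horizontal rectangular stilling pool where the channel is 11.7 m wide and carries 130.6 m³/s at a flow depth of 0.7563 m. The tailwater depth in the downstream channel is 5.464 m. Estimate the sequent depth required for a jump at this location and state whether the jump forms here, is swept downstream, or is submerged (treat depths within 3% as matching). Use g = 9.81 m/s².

y₂ = 5.430 m; the jump forms here

q = Q/b = 130.6/11.7 = 11.16 m²/s; V₁ = q/y₁ = 14.76 m/s. Fr₁ = V₁/√(g·y₁) = 5.419.
From the momentum equation for a rectangular channel, y₂/y₁ = ½[√(1 + 8Fr₁²) − 1] = ½[√235.88 − 1] = 7.179.
y₂ = 7.179 × 0.7563 = 5.430 m.
Tailwater y_tw = 5.464 m: y_tw ≈ y₂, so the jump forms here.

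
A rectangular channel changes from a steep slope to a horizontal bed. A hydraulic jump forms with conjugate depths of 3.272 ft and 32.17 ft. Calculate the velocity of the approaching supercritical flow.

V₁ = 74.90 ft/s

For a rectangular channel the momentum equation gives q² = ½·g·y₁·y₂·(y₁ + y₂) = ½×32.2×3.272×32.17×35.44 = 60063.
q = √60063 = 245.1 ft²/s.
V₁ = q/y₁ = 245.1/3.272 = 74.90 ft/s.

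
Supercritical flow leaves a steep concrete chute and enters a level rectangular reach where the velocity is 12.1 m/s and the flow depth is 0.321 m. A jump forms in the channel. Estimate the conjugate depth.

Fr₁ = V₁/√(g·y₁) = 12.1/√(9.81×0.321) = 6.82.
Conjugate-depth relation: y₂/y₁ = ½[√(1 + 8Fr₁²) − 1] = ½[√373.0 − 1] = 9.16.
y₂ = 9.16 × 0.321 = 2.94 m.

y₂ = 2.94 m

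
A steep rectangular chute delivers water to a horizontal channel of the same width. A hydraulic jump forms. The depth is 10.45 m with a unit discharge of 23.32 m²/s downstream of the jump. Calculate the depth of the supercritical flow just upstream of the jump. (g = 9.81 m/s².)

V₂ = q/y₂ = 23.32/10.45 = 2.232 m/s; Fr₂ = V₂/√(g·y₂) = 0.2204.
From the momentum equation (using Fr₂), y₁/y₂ = ½[√(1 + 8Fr₂²) − 1] = ½[√1.3886 − 1] = 0.08920.
y₁ = 0.08920 × 10.45 = 0.9321 m.

y₁ = 0.9321 m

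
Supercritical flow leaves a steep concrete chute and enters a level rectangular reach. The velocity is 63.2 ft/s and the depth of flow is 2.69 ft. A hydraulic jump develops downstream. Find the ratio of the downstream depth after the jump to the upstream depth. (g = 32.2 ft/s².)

Fr₁ = V₁/√(g·y₁) = 63.2/√(32.2×2.69) = 6.79.
Conjugate-depth relation: y₂/y₁ = ½[√(1 + 8Fr₁²) − 1] = ½[√369.9 − 1] = 9.12.

y₂/y₁ = 9.12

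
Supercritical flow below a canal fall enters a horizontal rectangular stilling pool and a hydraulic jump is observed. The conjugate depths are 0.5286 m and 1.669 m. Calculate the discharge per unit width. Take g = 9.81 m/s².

For a rectangular channel the momentum equation gives q² = ½·g·y₁·y₂·(y₁ + y₂) = ½×9.81×0.5286×1.669×2.198 = 9.510.
q = √9.510 = 3.084 m²/s.

q = 3.084 m²/s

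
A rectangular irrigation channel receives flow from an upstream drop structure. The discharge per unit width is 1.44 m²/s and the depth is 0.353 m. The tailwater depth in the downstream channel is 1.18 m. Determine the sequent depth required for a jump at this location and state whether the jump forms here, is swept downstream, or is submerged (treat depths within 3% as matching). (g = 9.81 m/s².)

V₁ = q/y₁ = 1.44/0.353 = 4.08 m/s. Fr₁ = V₁/√(g·y₁) = 4.08/√(9.81×0.353) = 2.19.
By Bélanger, y₂/y₁ = ½[√(1 + 8Fr₁²) − 1] = ½[√39.44 − 1] = 2.64.
y₂ = 2.64 × 0.353 = 0.932 m.
Tailwater y_tw = 1.18 m: y_tw > y₂, so the jump is submerged.

y₂ = 0.932 m; the jump is submerged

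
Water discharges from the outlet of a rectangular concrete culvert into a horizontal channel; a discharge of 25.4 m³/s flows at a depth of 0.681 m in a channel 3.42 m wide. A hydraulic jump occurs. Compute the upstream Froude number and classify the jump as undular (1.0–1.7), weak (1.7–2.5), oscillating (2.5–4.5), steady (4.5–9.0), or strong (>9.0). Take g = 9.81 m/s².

q = Q/b = 25.4/3.42 = 7.43 m²/s; V₁ = q/y₁ = 10.9 m/s. Fr₁ = V₁/√(g·y₁) = 4.22.
Fr₁ = 4.22 lies in the oscillating range.

Fr₁ = 4.22; oscillating jump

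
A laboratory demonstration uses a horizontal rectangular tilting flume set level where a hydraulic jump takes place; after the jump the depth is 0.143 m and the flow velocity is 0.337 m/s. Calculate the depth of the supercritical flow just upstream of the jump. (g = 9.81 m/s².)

Fr₂ = V₂/√(g·y₂) = 0.337/√(9.81×0.143) = 0.285.
Applying the sequent-depth relation in reverse, y₁/y₂ = ½[√(1 + 8Fr₂²) − 1] = ½[√1.648 − 1] = 0.142.
y₁ = 0.142 × 0.143 = 0.0203 m.

y₁ = 0.0203 m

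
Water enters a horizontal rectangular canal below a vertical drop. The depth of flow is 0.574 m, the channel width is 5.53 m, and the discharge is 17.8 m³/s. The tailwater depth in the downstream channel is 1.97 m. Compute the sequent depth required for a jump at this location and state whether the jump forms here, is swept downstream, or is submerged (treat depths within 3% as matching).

q = Q/b = 17.8/5.53 = 3.22 m²/s; V₁ = q/y₁ = 5.61 m/s. Fr₁ = V₁/√(g·y₁) = 2.36.
By Bélanger, y₂/y₁ = ½[√(1 + 8Fr₁²) − 1] = ½[√45.68 − 1] = 2.88.
y₂ = 2.88 × 0.574 = 1.65 m.
Tailwater y_tw = 1.97 m: y_tw > y₂, so the jump is submerged.

y₂ = 1.65 m; the jump is submerged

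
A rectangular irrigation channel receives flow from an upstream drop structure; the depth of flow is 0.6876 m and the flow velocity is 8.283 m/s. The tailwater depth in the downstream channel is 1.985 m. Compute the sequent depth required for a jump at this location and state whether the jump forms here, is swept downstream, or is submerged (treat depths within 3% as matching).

y₂ = 2.776 m; the jump is swept downstream

Fr₁ = V₁/√(g·y₁) = 8.283/√(9.81×0.6876) = 3.189.
Sequent-depth ratio: y₂/y₁ = ½[√(1 + 8Fr₁²) − 1] = ½[√82.369 − 1] = 4.038.
y₂ = 4.038 × 0.6876 = 2.776 m.
Tailwater y_tw = 1.985 m: y_tw < y₂, so the jump is swept downstream.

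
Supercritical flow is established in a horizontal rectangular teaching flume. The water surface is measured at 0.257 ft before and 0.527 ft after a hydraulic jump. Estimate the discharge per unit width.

q = 1.31 ft²/s

For a rectangular channel the momentum equation gives q² = ½·g·y₁·y₂·(y₁ + y₂) = ½×32.2×0.257×0.527×0.784 = 1.71.
q = √1.71 = 1.31 ft²/s.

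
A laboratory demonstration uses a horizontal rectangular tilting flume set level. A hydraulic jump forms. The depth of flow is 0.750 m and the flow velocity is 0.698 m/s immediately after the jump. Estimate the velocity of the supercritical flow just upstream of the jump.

V₁ = 5.89 m/s

Fr₂ = V₂/√(g·y₂) = 0.698/√(9.81×0.750) = 0.257.
The Bélanger relation is symmetric: y₁/y₂ = ½[√(1 + 8Fr₂²) − 1] = ½[√1.530 − 1] = 0.118.
y₁ = 0.118 × 0.750 = 0.0888 m.
V₁ = q/y₁ = 0.523/0.0888 = 5.89 m/s.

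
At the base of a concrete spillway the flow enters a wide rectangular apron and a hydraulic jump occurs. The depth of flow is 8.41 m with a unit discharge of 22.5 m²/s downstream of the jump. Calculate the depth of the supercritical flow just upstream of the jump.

V₂ = q/y₂ = 22.5/8.41 = 2.68 m/s; Fr₂ = V₂/√(g·y₂) = 0.295.
The Bélanger relation is symmetric: y₁/y₂ = ½[√(1 + 8Fr₂²) − 1] = ½[√1.694 − 1] = 0.151.
y₁ = 0.151 × 8.41 = 1.27 m.

y₁ = 1.27 m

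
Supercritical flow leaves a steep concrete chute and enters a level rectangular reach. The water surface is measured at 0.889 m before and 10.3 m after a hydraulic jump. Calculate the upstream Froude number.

Fr₁ = 8.54

For a rectangular channel the momentum equation gives q² = ½·g·y₁·y₂·(y₁ + y₂) = ½×9.81×0.889×10.3×11.2 = 503.
q = √503 = 22.4 m²/s.
V₁ = q/y₁ = 25.2 m/s; Fr₁ = V₁/√(g·y₁) = 8.54.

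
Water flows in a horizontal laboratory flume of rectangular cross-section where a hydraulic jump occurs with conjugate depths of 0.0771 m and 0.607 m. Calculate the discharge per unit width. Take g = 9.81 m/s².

For a rectangular channel the momentum equation gives q² = ½·g·y₁·y₂·(y₁ + y₂) = ½×9.81×0.0771×0.607×0.684 = 0.157.
q = √0.157 = 0.396 m²/s.

q = 0.396 m²/s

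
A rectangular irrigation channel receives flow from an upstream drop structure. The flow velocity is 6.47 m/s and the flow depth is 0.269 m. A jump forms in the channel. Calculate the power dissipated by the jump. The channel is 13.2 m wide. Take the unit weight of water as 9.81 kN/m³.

P = 211 kW

Fr₁ = V₁/√(g·y₁) = 6.47/√(9.81×0.269) = 3.98.
From the momentum equation for a rectangular channel, y₂/y₁ = ½[√(1 + 8Fr₁²) − 1] = ½[√127.9 − 1] = 5.15.
y₂ = 5.15 × 0.269 = 1.39 m.
Head loss: ΔE = (y₂ − y₁)³/(4y₁y₂) = (1.39 − 0.269)³/(4×0.269×1.39) = 1.40/1.49 = 0.936 m.
q = V₁·y₁ = 6.47 × 0.269 = 1.74 m²/s. Q = q·b = 1.74 × 13.2 = 23.0 m³/s. P = γ·Q·ΔE = 9.81 × 23.0 × 0.936 = 211 kW.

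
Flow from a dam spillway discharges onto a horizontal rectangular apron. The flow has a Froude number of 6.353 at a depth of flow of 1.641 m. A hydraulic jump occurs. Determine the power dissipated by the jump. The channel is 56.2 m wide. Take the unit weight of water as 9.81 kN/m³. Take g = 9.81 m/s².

Fr₁ = 6.353 (given).
Sequent-depth ratio: y₂/y₁ = ½[√(1 + 8Fr₁²) − 1] = ½[√323.88 − 1] = 8.498.
y₂ = 8.498 × 1.641 = 13.95 m.
V₁ = Fr₁·√(g·y₁) = 6.353×√(9.81×1.641) = 25.49 m/s; q = V₁·y₁ = 41.83 m²/s. V₂ = q/y₂ = 41.83/13.95 = 2.999 m/s. E₁ = y₁ + V₁²/2g = 34.76 m; E₂ = y₂ + V₂²/2g = 14.40 m. ΔE = E₁ − E₂ = 20.35 m.
Q = q·b = 41.83 × 56.2 = 2351 m³/s. P = γ·Q·ΔE = 9.81 × 2351 × 20.35 = 469352 kW.

P = 469352 kW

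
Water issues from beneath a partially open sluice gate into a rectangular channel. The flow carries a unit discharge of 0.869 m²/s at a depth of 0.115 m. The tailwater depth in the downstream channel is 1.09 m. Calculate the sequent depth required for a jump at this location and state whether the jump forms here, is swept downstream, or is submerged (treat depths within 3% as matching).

y₂ = 1.10 m; the jump forms here

V₁ = q/y₁ = 0.869/0.115 = 7.56 m/s. Fr₁ = V₁/√(g·y₁) = 7.56/√(9.81×0.115) = 7.11.
Conjugate-depth relation: y₂/y₁ = ½[√(1 + 8Fr₁²) − 1] = ½[√405.9 − 1] = 9.57.
y₂ = 9.57 × 0.115 = 1.10 m.
Tailwater y_tw = 1.09 m: y_tw ≈ y₂, so the jump forms here.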